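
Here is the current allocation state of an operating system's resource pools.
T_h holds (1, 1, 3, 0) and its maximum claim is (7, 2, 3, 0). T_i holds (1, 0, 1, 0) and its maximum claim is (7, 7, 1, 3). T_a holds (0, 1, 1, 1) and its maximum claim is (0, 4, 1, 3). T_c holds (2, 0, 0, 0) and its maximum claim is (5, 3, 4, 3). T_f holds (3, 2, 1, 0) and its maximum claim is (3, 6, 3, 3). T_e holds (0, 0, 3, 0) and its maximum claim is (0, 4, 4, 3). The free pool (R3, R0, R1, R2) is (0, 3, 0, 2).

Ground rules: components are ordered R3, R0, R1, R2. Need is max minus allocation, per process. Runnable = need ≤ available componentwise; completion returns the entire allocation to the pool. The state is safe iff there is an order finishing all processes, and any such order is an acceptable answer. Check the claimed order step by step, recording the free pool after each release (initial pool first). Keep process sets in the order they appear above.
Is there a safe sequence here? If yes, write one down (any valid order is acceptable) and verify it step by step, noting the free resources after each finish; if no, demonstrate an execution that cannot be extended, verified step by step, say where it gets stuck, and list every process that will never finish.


UNSAFE.
Key observation: no order helps: past T_a, T_e, T_f, T_c, the free pool tops out at (5, 6, 5, 3), below what each blocked process needs in R3.
A maximal execution: T_a, T_e, T_f, T_c — then nothing else fits. Step-by-step check:
  pool = (0, 3, 0, 2)
  T_a: need (0, 3, 0, 2) fits (0, 3, 0, 2); releases (0, 1, 1, 1), pool now (0, 4, 1, 3)
  T_e: need (0, 4, 1, 3) fits (0, 4, 1, 3); releases (0, 0, 3, 0), pool now (0, 4, 4, 3)
  T_f: need (0, 4, 2, 3) fits (0, 4, 4, 3); releases (3, 2, 1, 0), pool now (3, 6, 5, 3)
  T_c: need (3, 3, 4, 3) fits (3, 6, 5, 3); releases (2, 0, 0, 0), pool now (5, 6, 5, 3)
  blocked: T_h wants (6, 1, 0, 0), pool (5, 6, 5, 3) — not enough R3
  blocked: T_i wants (6, 7, 0, 3), pool (5, 6, 5, 3) — not enough R3 and R0
Processes that can never finish: T_h and T_i.


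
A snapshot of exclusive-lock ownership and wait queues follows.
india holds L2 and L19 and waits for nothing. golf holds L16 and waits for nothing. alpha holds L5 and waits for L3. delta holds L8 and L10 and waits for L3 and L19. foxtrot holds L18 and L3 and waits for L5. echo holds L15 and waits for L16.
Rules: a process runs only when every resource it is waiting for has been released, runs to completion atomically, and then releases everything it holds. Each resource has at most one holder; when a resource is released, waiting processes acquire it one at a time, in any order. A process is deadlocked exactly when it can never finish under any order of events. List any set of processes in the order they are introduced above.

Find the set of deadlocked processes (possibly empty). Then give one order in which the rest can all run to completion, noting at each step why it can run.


Deadlocked set: alpha, delta and foxtrot.
Key observation: along alpha -> foxtrot -> alpha, each member waits on what the next one holds — a deadlock; delta waits into the deadlock from upstream.
A valid finishing order for the others: india, golf, echo.
Check, step by step:
  run india (it waits on nothing); releases L2 and L19
  run golf (it waits on nothing); releases L16
  echo: everything it awaited (L16) is free; runs, freeing L15


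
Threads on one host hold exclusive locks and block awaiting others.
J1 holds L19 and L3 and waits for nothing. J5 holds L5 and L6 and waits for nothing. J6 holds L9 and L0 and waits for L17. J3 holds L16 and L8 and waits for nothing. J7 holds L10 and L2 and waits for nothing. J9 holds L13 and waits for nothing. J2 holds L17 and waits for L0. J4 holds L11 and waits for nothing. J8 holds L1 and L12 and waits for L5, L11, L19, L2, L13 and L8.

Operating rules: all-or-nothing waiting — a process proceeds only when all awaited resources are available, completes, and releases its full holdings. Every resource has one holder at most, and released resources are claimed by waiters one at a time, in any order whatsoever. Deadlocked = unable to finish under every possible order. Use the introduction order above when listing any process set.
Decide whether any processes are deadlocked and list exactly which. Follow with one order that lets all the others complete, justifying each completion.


The deadlocked set is J6 and J2.
Key observation: nobody on the ring J6 -> J2 -> J6 can start until another member finishes, which never happens; no other process is dragged down with it.
One completion order for the rest: J3, J7, J4, J5, J1, J9, J8.
Check, step by step:
  J3 waits on nothing -> runs at once and releases L16 and L8
  J7 waits on nothing -> runs at once and releases L10 and L2
  J4 waits on nothing -> runs at once and releases L11
  J5 waits on nothing -> runs at once and releases L5 and L6
  J1 waits on nothing -> runs at once and releases L19 and L3
  J9 waits on nothing -> runs at once and releases L13
  run J8 (all its waits — L5, L11, L19, L2, L13 and L8 — are resolved); releases L1 and L12


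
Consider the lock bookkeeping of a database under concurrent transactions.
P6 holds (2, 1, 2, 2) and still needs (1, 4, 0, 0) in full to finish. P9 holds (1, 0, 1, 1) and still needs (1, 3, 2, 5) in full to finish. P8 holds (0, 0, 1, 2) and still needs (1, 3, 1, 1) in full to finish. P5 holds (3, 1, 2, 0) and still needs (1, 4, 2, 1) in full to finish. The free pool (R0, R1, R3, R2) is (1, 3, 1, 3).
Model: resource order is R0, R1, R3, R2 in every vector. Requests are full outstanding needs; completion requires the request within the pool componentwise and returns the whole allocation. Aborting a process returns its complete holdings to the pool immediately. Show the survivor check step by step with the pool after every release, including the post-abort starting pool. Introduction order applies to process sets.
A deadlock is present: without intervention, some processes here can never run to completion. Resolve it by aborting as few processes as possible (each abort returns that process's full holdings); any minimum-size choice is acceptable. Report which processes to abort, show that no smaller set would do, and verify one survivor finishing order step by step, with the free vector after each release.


Abort P5.
Key observation: aborting P5 returns (3, 1, 2, 0), and P6 — hopeless before — runs at step 2 with the returned capacity in the pool.
Minimality: the empty abort set fails — the state is deadlocked as it stands.
One survivor order: P8, P6, P9. Verifying each step (post-abort pool first):
  pool = (4, 4, 3, 3)
  P8 needs (1, 3, 1, 1) <= (4, 4, 3, 3) -> finishes; pool += (0, 0, 1, 2) = (4, 4, 4, 5)
  P6 needs (1, 4, 0, 0) <= (4, 4, 4, 5) -> finishes; pool += (2, 1, 2, 2) = (6, 5, 6, 7)
  P9 needs (1, 3, 2, 5) <= (6, 5, 6, 7) -> finishes; pool += (1, 0, 1, 1) = (7, 5, 7, 8)


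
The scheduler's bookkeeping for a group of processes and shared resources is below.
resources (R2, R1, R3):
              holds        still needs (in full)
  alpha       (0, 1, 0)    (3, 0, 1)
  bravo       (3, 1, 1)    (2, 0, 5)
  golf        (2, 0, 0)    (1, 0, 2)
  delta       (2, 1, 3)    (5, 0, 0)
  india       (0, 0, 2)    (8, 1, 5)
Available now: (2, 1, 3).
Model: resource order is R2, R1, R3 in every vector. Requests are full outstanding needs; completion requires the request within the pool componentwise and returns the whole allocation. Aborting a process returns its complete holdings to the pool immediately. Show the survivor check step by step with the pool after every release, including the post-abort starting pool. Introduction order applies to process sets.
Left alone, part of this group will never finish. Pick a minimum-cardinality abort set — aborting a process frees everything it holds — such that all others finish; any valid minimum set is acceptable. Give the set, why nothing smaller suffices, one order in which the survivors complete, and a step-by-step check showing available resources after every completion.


Abort bravo.
Key observation: delta was stuck for good until bravo gave back (3, 1, 1); in the order shown it finishes at step 1.
Why nothing smaller works: aborting no one leaves the state deadlocked as given.
The survivors complete as delta, alpha, golf, india. Step-by-step check (starting from the post-abort pool):
  pool = (5, 2, 4)
  run delta (needs (5, 0, 0), free (5, 2, 4)); after release of (2, 1, 3) the pool is (7, 3, 7)
  run alpha (needs (3, 0, 1), free (7, 3, 7)); after release of (0, 1, 0) the pool is (7, 4, 7)
  run golf (needs (1, 0, 2), free (7, 4, 7)); after release of (2, 0, 0) the pool is (9, 4, 7)
  run india (needs (8, 1, 5), free (9, 4, 7)); after release of (0, 0, 2) the pool is (9, 4, 9)


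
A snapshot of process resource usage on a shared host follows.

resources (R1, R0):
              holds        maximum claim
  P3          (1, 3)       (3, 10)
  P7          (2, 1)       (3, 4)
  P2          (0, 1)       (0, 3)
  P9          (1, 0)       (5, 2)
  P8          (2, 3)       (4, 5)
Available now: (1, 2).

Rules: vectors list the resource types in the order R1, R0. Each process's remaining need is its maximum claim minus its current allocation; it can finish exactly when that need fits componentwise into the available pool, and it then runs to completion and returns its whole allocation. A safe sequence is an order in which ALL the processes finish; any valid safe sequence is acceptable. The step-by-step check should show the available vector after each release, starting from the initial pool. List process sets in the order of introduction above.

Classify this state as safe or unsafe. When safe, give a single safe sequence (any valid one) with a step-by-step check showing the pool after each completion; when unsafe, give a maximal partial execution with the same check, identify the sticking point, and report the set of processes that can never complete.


SAFE, for example via the order P2, P7, P8, P3, P9.
Key observation: P2 marks the first exact bind of the order: its need (0, 2) fits the free (1, 2) with zero slack on a requested resource.
Step-by-step check:
  pool = (1, 2)
  run P2 (needs (0, 2), free (1, 2)); after release of (0, 1) the pool is (1, 3)
  run P7 (needs (1, 3), free (1, 3)); after release of (2, 1) the pool is (3, 4)
  run P8 (needs (2, 2), free (3, 4)); after release of (2, 3) the pool is (5, 7)
  run P3 (needs (2, 7), free (5, 7)); after release of (1, 3) the pool is (6, 10)
  run P9 (needs (4, 2), free (6, 10)); after release of (1, 0) the pool is (7, 10)


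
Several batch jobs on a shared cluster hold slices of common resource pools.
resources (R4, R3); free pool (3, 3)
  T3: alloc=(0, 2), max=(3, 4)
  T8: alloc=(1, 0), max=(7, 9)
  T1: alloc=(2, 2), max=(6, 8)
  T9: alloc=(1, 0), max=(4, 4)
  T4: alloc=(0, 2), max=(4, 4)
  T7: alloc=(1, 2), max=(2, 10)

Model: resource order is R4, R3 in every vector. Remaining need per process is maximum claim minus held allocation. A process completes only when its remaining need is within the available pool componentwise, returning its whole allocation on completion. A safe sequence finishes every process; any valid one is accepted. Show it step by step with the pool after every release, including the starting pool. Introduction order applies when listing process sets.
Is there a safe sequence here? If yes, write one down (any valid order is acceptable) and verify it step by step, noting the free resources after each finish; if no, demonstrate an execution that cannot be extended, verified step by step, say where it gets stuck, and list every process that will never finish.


SAFE, for example via the order T3, T9, T4, T1, T8, T7.
Key observation: the first exact fit in this order is T3 — it needs (3, 2) with (3, 3) free, meeting a requested resource to the last unit.
Verifying each step:
  pool = (3, 3)
  T3 needs (3, 2) <= (3, 3) -> finishes; pool += (0, 2) = (3, 5)
  T9 needs (3, 4) <= (3, 5) -> finishes; pool += (1, 0) = (4, 5)
  T4 needs (4, 2) <= (4, 5) -> finishes; pool += (0, 2) = (4, 7)
  T1 needs (4, 6) <= (4, 7) -> finishes; pool += (2, 2) = (6, 9)
  T8 needs (6, 9) <= (6, 9) -> finishes; pool += (1, 0) = (7, 9)
  T7 needs (1, 8) <= (7, 9) -> finishes; pool += (1, 2) = (8, 11)


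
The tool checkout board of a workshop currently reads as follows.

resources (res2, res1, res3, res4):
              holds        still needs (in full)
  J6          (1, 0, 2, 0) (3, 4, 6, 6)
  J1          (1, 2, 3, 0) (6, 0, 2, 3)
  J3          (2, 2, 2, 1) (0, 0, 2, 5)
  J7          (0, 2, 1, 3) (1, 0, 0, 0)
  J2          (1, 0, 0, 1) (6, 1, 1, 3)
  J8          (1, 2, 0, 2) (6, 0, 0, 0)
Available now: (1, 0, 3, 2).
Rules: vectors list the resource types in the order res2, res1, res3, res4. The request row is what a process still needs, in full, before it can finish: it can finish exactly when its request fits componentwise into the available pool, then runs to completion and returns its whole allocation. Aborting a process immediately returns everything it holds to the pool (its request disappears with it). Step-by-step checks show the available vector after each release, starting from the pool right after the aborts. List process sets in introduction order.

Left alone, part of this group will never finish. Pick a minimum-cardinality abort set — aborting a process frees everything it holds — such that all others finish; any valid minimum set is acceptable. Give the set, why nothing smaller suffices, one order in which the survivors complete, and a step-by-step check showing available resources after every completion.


The answer: abort J1 and J2.
Key observation: before aborting J1 and J2, J8 was permanently blocked — no order could ever run it; afterwards it completes at step 4.
Why nothing smaller works — every single abort fails: J6 alone leaves J1 blocked (short on res2); J1 alone leaves J2 blocked (short on res2); J3 alone leaves J1 blocked (short on res2); J7 alone leaves J1 blocked (short on res2); J2 alone leaves J1 blocked (short on res2); J8 alone leaves J1 blocked (short on res2).
Survivors finish in the order: J7, J3, J6, J8. Verifying each step (pool after the aborts first):
  pool = (3, 2, 6, 3)
  run J7 (needs (1, 0, 0, 0), free (3, 2, 6, 3)); after release of (0, 2, 1, 3) the pool is (3, 4, 7, 6)
  run J3 (needs (0, 0, 2, 5), free (3, 4, 7, 6)); after release of (2, 2, 2, 1) the pool is (5, 6, 9, 7)
  run J6 (needs (3, 4, 6, 6), free (5, 6, 9, 7)); after release of (1, 0, 2, 0) the pool is (6, 6, 11, 7)
  run J8 (needs (6, 0, 0, 0), free (6, 6, 11, 7)); after release of (1, 2, 0, 2) the pool is (7, 8, 11, 9)


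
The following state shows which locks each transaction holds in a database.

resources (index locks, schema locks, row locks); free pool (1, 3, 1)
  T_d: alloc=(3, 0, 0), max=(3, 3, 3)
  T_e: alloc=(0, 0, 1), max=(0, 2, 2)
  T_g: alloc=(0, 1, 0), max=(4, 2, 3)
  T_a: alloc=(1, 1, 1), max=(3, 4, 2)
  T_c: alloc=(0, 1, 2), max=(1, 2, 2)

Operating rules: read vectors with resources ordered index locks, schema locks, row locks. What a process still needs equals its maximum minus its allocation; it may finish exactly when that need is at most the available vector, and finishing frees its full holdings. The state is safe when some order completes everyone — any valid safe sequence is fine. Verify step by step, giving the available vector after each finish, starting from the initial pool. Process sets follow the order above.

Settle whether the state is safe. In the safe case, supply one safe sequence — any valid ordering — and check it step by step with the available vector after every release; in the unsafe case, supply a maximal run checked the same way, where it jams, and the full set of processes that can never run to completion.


The state is SAFE; one workable sequence: T_c, T_e, T_d, T_g, T_a.
Key observation: T_c marks the first exact bind of the order: its need (1, 1, 0) fits the free (1, 3, 1) with zero slack on a requested resource.
Step-by-step check:
  pool = (1, 3, 1)
  T_c needs (1, 1, 0) <= (1, 3, 1) -> finishes; pool += (0, 1, 2) = (1, 4, 3)
  T_e needs (0, 2, 1) <= (1, 4, 3) -> finishes; pool += (0, 0, 1) = (1, 4, 4)
  T_d needs (0, 3, 3) <= (1, 4, 4) -> finishes; pool += (3, 0, 0) = (4, 4, 4)
  T_g needs (4, 1, 3) <= (4, 4, 4) -> finishes; pool += (0, 1, 0) = (4, 5, 4)
  T_a needs (2, 3, 1) <= (4, 5, 4) -> finishes; pool += (1, 1, 1) = (5, 6, 5)


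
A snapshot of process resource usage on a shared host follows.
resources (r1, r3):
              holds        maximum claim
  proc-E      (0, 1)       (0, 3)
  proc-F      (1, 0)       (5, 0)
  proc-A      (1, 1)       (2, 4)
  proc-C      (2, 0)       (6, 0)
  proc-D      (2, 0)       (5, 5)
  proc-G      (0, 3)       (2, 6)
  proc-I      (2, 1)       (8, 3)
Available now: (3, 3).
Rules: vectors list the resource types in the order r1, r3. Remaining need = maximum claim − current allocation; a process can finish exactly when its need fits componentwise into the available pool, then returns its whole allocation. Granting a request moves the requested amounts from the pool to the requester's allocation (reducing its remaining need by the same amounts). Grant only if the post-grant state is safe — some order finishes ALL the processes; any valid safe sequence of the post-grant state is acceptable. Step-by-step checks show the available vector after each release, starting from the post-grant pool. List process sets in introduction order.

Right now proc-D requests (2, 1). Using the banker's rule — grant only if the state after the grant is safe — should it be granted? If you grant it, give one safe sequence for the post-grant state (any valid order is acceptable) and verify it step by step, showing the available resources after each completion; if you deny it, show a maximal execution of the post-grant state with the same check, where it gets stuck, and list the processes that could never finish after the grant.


GRANT: granting preserves safety; a valid post-grant sequence is proc-E, proc-A, proc-D, proc-C, proc-I, proc-G, proc-F.
Key observation: with (1, 2) left after the transfer, proc-E can run at once — the state stays safe.
Step-by-step check of the post-grant state:
  pool = (1, 2)
  run proc-E (needs (0, 2), free (1, 2)); after release of (0, 1) the pool is (1, 3)
  run proc-A (needs (1, 3), free (1, 3)); after release of (1, 1) the pool is (2, 4)
  run proc-D (needs (1, 4), free (2, 4)); after release of (4, 1) the pool is (6, 5)
  run proc-C (needs (4, 0), free (6, 5)); after release of (2, 0) the pool is (8, 5)
  run proc-I (needs (6, 2), free (8, 5)); after release of (2, 1) the pool is (10, 6)
  run proc-G (needs (2, 3), free (10, 6)); after release of (0, 3) the pool is (10, 9)
  run proc-F (needs (4, 0), free (10, 9)); after release of (1, 0) the pool is (11, 9)


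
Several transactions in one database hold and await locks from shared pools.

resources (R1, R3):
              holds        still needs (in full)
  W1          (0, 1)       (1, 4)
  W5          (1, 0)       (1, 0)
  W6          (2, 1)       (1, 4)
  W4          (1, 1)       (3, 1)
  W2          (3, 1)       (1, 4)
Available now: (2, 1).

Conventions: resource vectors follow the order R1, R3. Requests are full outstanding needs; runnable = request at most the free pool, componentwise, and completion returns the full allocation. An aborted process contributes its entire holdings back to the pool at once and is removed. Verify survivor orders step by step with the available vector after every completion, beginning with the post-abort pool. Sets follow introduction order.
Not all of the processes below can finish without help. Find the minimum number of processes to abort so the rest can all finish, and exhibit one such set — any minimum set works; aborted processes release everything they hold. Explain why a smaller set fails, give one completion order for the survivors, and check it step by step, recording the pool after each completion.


Minimum abort set: W1 and W2.
Key observation: W6 had no path to completion before; after the abort of W1 and W2 ((3, 2) returned), step 3 is where it fits.
Minimality, checking each single-abort alternative: W1 alone leaves W6 blocked (short on R3); W5 alone leaves W1 blocked (short on R3); W6 alone leaves W1 blocked (short on R3); W4 alone leaves W1 blocked (short on R3); W2 alone leaves W1 blocked (short on R3).
Survivors finish in the order: W5, W4, W6. Check, step by step (pool after the aborts first):
  pool = (5, 3)
  W5: need (1, 0) fits (5, 3); releases (1, 0), pool now (6, 3)
  W4: need (3, 1) fits (6, 3); releases (1, 1), pool now (7, 4)
  W6: need (1, 4) fits (7, 4); releases (2, 1), pool now (9, 5)


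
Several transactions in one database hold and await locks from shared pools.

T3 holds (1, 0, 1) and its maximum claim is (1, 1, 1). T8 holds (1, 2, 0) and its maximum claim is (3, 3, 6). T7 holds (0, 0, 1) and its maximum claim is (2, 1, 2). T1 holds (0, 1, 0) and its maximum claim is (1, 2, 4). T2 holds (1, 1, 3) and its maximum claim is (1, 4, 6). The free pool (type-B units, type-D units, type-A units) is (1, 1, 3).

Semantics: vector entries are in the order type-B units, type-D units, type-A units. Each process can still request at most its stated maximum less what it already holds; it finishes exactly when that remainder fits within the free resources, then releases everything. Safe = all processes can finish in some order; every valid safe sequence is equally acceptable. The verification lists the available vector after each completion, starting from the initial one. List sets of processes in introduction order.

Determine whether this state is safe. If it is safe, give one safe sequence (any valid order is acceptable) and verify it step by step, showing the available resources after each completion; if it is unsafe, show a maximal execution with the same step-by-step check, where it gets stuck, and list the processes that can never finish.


The state is UNSAFE.
Key observation: after T3, T1, T7 the pool peaks at (2, 2, 5), and each blocked process is short somewhere: T8 on type-A units; T2 on type-D units.
A maximal execution: T3, T1, T7 — then nothing else fits. Check, step by step:
  pool = (1, 1, 3)
  T3: need (0, 1, 0) fits (1, 1, 3); releases (1, 0, 1), pool now (2, 1, 4)
  T1: need (1, 1, 4) fits (2, 1, 4); releases (0, 1, 0), pool now (2, 2, 4)
  T7: need (2, 1, 1) fits (2, 2, 4); releases (0, 0, 1), pool now (2, 2, 5)
  T8 cannot run: need (2, 1, 6) vs free (2, 2, 5) (insufficient type-A units)
  T2 cannot run: need (0, 3, 3) vs free (2, 2, 5) (insufficient type-D units)
Permanently blocked: T8 and T2.


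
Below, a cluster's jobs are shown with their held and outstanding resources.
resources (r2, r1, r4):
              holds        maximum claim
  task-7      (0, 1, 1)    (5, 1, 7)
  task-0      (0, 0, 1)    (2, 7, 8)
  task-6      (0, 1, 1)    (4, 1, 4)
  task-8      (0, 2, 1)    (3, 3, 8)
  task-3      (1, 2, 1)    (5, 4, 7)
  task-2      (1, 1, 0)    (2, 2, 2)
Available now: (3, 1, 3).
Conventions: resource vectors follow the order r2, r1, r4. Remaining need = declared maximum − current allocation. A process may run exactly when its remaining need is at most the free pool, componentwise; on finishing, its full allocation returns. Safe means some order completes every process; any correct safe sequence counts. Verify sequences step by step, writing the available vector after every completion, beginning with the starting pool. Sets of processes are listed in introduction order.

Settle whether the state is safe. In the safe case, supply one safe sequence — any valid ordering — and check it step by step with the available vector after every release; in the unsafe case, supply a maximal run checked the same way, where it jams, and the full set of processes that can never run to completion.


The state is UNSAFE.
Key observation: even finishing task-2, task-6 leaves just (4, 3, 4) free — too little r4 for any of the remaining processes.
Going as far as possible: task-2, task-6; after that, nothing fits. Step-by-step check:
  pool = (3, 1, 3)
  task-2 needs (1, 1, 2) <= (3, 1, 3) -> finishes; pool += (1, 1, 0) = (4, 2, 3)
  task-6 needs (4, 0, 3) <= (4, 2, 3) -> finishes; pool += (0, 1, 1) = (4, 3, 4)
  task-7 still needs (5, 0, 6) but only (4, 3, 4) is free — short on r2 and r4
  task-0 still needs (2, 7, 7) but only (4, 3, 4) is free — short on r1 and r4
  task-8 still needs (3, 1, 7) but only (4, 3, 4) is free — short on r4
  task-3 still needs (4, 2, 6) but only (4, 3, 4) is free — short on r4
Processes that can never finish: task-7, task-0, task-8 and task-3.


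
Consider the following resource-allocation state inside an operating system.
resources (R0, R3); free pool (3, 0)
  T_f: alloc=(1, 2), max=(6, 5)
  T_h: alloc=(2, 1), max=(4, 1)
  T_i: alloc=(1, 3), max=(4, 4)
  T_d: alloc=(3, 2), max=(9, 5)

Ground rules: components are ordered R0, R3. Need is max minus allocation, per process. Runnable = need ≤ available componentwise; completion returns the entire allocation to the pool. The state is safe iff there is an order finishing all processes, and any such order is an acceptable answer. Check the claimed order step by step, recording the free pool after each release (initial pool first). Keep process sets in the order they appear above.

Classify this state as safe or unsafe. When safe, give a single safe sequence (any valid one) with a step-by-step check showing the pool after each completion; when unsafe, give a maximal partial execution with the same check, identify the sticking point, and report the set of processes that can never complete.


SAFE, for example via the order T_h, T_i, T_d, T_f.
Key observation: the order's first zero-slack moment is T_i ((3, 1) needed, (5, 1) free — a requested resource with nothing to spare).
Verifying each step:
  pool = (3, 0)
  T_h: need (2, 0) fits (3, 0); releases (2, 1), pool now (5, 1)
  T_i: need (3, 1) fits (5, 1); releases (1, 3), pool now (6, 4)
  T_d: need (6, 3) fits (6, 4); releases (3, 2), pool now (9, 6)
  T_f: need (5, 3) fits (9, 6); releases (1, 2), pool now (10, 8)


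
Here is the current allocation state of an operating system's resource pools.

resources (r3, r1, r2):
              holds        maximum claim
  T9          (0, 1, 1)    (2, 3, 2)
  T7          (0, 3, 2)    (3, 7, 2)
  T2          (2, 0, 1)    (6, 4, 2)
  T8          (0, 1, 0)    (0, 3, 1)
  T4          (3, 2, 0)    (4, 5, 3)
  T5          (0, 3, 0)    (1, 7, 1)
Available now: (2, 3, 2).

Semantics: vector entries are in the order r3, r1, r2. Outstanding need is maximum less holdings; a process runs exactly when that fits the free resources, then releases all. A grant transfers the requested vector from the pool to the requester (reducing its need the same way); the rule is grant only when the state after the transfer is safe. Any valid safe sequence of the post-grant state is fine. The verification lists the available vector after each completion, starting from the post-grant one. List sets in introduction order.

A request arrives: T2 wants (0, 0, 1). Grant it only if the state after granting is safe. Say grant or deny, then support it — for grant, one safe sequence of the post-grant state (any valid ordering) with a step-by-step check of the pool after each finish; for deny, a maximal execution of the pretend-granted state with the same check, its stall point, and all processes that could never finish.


DENY — the pretend-granted state is unsafe.
Key observation: after T8, T9, T5 the pool peaks at (2, 8, 2), and each blocked process is short somewhere: T7 on r3; T2 on r3; T4 on r2.
On the post-grant state, T8, T9, T5 is a maximal run — nothing extends it. Verifying each step:
  pool = (2, 3, 1)
  run T8 (needs (0, 2, 1), free (2, 3, 1)); after release of (0, 1, 0) the pool is (2, 4, 1)
  run T9 (needs (2, 2, 1), free (2, 4, 1)); after release of (0, 1, 1) the pool is (2, 5, 2)
  run T5 (needs (1, 4, 1), free (2, 5, 2)); after release of (0, 3, 0) the pool is (2, 8, 2)
  blocked: T7 wants (3, 4, 0), pool (2, 8, 2) — not enough r3
  blocked: T2 wants (4, 4, 0), pool (2, 8, 2) — not enough r3
  blocked: T4 wants (1, 3, 3), pool (2, 8, 2) — not enough r2
Post-grant, the permanently blocked set is T7, T2 and T4.


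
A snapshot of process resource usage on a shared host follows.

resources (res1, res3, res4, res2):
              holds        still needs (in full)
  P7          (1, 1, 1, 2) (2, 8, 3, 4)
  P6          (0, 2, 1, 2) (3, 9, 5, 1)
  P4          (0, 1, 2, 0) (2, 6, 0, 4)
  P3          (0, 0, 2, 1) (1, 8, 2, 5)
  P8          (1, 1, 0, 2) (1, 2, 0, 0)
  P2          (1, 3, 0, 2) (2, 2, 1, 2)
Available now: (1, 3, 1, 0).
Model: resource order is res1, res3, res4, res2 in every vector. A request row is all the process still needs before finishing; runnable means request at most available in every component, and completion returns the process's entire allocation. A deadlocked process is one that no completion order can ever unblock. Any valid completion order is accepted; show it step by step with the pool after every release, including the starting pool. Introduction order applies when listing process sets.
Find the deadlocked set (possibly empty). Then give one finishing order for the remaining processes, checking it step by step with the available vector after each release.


No process is deadlocked.
Key observation: no deadlock: P8 fits now, and the freed resources carry the rest through.
A valid finishing order for the others: P8, P2, P4, P7, P3, P6. Step-by-step check:
  pool = (1, 3, 1, 0)
  run P8 (needs (1, 2, 0, 0), free (1, 3, 1, 0)); after release of (1, 1, 0, 2) the pool is (2, 4, 1, 2)
  run P2 (needs (2, 2, 1, 2), free (2, 4, 1, 2)); after release of (1, 3, 0, 2) the pool is (3, 7, 1, 4)
  run P4 (needs (2, 6, 0, 4), free (3, 7, 1, 4)); after release of (0, 1, 2, 0) the pool is (3, 8, 3, 4)
  run P7 (needs (2, 8, 3, 4), free (3, 8, 3, 4)); after release of (1, 1, 1, 2) the pool is (4, 9, 4, 6)
  run P3 (needs (1, 8, 2, 5), free (4, 9, 4, 6)); after release of (0, 0, 2, 1) the pool is (4, 9, 6, 7)
  run P6 (needs (3, 9, 5, 1), free (4, 9, 6, 7)); after release of (0, 2, 1, 2) the pool is (4, 11, 7, 9)


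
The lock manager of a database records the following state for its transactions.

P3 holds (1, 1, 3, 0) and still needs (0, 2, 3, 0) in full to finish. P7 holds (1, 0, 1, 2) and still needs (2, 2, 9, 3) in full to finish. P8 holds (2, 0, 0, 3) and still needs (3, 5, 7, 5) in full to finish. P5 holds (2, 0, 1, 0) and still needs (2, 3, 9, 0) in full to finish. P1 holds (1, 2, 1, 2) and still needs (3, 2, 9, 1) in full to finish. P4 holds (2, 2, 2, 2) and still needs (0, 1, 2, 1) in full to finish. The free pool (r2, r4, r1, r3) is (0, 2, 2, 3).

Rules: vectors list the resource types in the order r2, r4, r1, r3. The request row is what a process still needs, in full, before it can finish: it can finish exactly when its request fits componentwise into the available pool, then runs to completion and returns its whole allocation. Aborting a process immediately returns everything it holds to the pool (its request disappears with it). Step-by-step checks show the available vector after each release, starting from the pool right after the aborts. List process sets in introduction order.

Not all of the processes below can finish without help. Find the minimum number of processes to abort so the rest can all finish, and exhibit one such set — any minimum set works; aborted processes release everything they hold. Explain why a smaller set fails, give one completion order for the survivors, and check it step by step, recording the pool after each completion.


Minimum abort set: P7 and P1.
Key observation: the deadlocked P5 becomes finishable only because P7 and P1 released (2, 2, 2, 4); it completes at step 4 below.
Why nothing smaller works — every single abort fails: P3 alone leaves P7 blocked (short on r1); P7 alone leaves P5 blocked (short on r1); P8 alone leaves P7 blocked (short on r1); P5 alone leaves P7 blocked (short on r1); P1 alone leaves P7 blocked (short on r1); P4 alone leaves P7 blocked (short on r1).
One survivor order: P4, P3, P8, P5. Walking it through (post-abort pool first):
  pool = (2, 4, 4, 7)
  P4 needs (0, 1, 2, 1) <= (2, 4, 4, 7) -> finishes; pool += (2, 2, 2, 2) = (4, 6, 6, 9)
  P3 needs (0, 2, 3, 0) <= (4, 6, 6, 9) -> finishes; pool += (1, 1, 3, 0) = (5, 7, 9, 9)
  P8 needs (3, 5, 7, 5) <= (5, 7, 9, 9) -> finishes; pool += (2, 0, 0, 3) = (7, 7, 9, 12)
  P5 needs (2, 3, 9, 0) <= (7, 7, 9, 12) -> finishes; pool += (2, 0, 1, 0) = (9, 7, 10, 12)


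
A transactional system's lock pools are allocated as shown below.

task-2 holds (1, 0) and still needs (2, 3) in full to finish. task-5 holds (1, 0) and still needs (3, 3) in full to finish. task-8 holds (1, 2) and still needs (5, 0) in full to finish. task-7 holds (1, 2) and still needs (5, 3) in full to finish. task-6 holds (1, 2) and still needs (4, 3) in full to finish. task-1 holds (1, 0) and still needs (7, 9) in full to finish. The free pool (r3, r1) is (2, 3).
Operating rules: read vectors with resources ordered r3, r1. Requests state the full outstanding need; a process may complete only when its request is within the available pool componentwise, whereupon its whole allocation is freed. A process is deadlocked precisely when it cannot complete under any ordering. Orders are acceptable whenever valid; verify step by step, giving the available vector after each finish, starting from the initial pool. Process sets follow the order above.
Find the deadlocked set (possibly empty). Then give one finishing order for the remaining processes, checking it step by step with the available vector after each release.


No process is deadlocked.
Key observation: beginning at task-2, releases accumulate fast enough that every process eventually fits.
The rest can finish in the order task-2, task-5, task-6, task-8, task-7, task-1. Check, step by step:
  pool = (2, 3)
  run task-2 (needs (2, 3), free (2, 3)); after release of (1, 0) the pool is (3, 3)
  run task-5 (needs (3, 3), free (3, 3)); after release of (1, 0) the pool is (4, 3)
  run task-6 (needs (4, 3), free (4, 3)); after release of (1, 2) the pool is (5, 5)
  run task-8 (needs (5, 0), free (5, 5)); after release of (1, 2) the pool is (6, 7)
  run task-7 (needs (5, 3), free (6, 7)); after release of (1, 2) the pool is (7, 9)
  run task-1 (needs (7, 9), free (7, 9)); after release of (1, 0) the pool is (8, 9)


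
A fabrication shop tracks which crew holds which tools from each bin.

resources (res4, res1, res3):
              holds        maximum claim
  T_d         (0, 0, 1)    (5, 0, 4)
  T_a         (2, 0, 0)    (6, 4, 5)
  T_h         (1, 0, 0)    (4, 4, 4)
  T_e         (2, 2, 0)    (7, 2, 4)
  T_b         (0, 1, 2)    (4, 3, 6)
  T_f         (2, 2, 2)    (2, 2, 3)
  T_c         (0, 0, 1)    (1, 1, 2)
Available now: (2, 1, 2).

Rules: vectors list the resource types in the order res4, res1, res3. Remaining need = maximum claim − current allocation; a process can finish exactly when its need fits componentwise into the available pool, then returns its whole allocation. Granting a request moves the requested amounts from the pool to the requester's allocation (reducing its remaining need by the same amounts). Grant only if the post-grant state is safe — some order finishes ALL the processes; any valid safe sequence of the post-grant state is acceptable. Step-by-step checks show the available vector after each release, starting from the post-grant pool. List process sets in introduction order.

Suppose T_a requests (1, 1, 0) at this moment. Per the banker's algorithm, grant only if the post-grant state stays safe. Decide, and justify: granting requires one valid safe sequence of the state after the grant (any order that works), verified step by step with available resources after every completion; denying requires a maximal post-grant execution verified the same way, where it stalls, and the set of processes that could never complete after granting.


DENY — the pretend-granted state is unsafe.
Key observation: after T_f, T_c the pool peaks at (3, 2, 5), and each blocked process is short somewhere: T_d on res4; T_a on res1; T_h on res1; T_e on res4; T_b on res4.
On the post-grant state, T_f, T_c is a maximal run — nothing extends it. Step-by-step check:
  pool = (1, 0, 2)
  run T_f (needs (0, 0, 1), free (1, 0, 2)); after release of (2, 2, 2) the pool is (3, 2, 4)
  run T_c (needs (1, 1, 1), free (3, 2, 4)); after release of (0, 0, 1) the pool is (3, 2, 5)
  blocked: T_d wants (5, 0, 3), pool (3, 2, 5) — not enough res4
  blocked: T_a wants (3, 3, 5), pool (3, 2, 5) — not enough res1
  blocked: T_h wants (3, 4, 4), pool (3, 2, 5) — not enough res1
  blocked: T_e wants (5, 0, 4), pool (3, 2, 5) — not enough res4
  blocked: T_b wants (4, 2, 4), pool (3, 2, 5) — not enough res4
Had the request been granted, T_d, T_a, T_h, T_e and T_b could never finish.


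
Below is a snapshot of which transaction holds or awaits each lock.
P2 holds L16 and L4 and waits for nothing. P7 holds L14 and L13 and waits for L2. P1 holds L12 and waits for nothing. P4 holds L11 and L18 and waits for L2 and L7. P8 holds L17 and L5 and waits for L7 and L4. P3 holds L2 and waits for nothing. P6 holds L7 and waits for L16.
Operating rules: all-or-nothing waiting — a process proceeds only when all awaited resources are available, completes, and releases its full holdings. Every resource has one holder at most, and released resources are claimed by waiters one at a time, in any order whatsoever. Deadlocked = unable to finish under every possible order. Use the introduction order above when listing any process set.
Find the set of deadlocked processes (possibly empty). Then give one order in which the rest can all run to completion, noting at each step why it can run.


No process is deadlocked.
Key observation: there is no circular wait here — follow any chain and it reaches a process that is free to run now.
One completion order for the rest: P2, P6, P1, P3, P8, P4, P7.
Walking it through:
  P2: no waits; runs immediately, freeing L16 and L4
  P6 waits on L16 — all released -> runs and releases L7
  P1: no waits; runs immediately, freeing L12
  P3: no waits; runs immediately, freeing L2
  P8 waits on L7 and L4 — all released -> runs and releases L17 and L5
  P4 waits on L2 and L7 — all released -> runs and releases L11 and L18
  P7 waits on L2 — all released -> runs and releases L14 and L13


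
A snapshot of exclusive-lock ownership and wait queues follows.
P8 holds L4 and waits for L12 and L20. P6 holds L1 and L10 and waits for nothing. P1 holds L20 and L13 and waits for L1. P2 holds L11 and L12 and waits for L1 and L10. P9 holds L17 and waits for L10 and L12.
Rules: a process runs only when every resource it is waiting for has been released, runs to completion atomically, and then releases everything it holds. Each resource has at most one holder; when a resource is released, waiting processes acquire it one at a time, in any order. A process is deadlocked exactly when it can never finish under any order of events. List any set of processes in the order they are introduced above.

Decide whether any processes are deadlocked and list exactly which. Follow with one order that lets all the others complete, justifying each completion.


No process is deadlocked.
Key observation: the wait relation is loop-free; peeling off processes with no waits unwinds the whole state.
A valid finishing order for the others: P6, P1, P2, P9, P8.
Check, step by step:
  P6 waits on nothing -> runs at once and releases L1 and L10
  P1 waits on L1 — all released -> runs and releases L20 and L13
  P2 waits on L1 and L10 — all released -> runs and releases L11 and L12
  P9 waits on L10 and L12 — all released -> runs and releases L17
  P8 waits on L12 and L20 — all released -> runs and releases L4


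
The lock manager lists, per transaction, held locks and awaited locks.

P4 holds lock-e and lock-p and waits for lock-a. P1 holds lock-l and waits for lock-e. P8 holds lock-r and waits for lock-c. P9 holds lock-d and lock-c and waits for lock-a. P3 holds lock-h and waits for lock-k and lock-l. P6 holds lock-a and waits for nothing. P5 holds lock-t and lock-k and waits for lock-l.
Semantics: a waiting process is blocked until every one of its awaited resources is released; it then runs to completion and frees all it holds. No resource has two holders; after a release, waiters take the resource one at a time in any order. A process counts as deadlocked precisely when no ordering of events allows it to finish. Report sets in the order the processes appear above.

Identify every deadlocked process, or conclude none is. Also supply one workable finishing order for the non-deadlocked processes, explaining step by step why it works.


Nothing here is deadlocked.
Key observation: although several processes wait, no cycle exists — each chain bottoms out at a free runner.
The rest can finish in the order P6, P9, P4, P1, P5, P8, P3.
Step-by-step check:
  P6 waits on nothing -> runs at once and releases lock-a
  P9: everything it awaited (lock-a) is free; runs, freeing lock-d and lock-c
  P4: everything it awaited (lock-a) is free; runs, freeing lock-e and lock-p
  P1: everything it awaited (lock-e) is free; runs, freeing lock-l
  P5: everything it awaited (lock-l) is free; runs, freeing lock-t and lock-k
  P8: everything it awaited (lock-c) is free; runs, freeing lock-r
  P3: everything it awaited (lock-k and lock-l) is free; runs, freeing lock-h
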